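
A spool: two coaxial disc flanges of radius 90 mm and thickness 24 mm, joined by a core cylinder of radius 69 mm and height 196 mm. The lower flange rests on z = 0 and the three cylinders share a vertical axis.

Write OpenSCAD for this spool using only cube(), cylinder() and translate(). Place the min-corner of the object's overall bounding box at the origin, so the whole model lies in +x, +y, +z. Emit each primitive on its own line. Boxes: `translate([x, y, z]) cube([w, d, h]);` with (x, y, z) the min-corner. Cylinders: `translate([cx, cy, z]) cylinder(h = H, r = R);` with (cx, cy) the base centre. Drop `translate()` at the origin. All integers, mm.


translate([90, 90, 0]) cylinder(h = 24, r = 90);
translate([90, 90, 24]) cylinder(h = 196, r = 69);
translate([90, 90, 220]) cylinder(h = 24, r = 90);


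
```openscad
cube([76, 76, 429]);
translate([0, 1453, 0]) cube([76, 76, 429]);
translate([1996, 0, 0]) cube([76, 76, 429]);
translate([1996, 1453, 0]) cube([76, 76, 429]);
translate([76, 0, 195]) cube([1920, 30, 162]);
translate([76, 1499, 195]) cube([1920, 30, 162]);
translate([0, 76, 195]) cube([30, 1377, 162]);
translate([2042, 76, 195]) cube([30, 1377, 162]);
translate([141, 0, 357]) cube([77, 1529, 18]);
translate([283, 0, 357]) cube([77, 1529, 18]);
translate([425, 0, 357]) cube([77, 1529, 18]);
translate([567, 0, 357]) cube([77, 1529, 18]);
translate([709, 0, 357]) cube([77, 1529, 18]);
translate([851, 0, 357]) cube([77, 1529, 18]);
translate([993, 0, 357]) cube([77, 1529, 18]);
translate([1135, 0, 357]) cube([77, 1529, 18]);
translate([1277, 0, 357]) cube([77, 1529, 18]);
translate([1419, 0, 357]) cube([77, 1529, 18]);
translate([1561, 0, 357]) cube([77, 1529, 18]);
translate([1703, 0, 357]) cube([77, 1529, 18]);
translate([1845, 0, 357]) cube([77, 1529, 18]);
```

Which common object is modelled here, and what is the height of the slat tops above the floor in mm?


A bed frame. The slat-top height is 375 mm.

Four posts, four rails, and a row of slats — a bed frame. Slats sit on the rails at z = 195 + 162 = 357; with slat thickness 18, the top is 375 mm.


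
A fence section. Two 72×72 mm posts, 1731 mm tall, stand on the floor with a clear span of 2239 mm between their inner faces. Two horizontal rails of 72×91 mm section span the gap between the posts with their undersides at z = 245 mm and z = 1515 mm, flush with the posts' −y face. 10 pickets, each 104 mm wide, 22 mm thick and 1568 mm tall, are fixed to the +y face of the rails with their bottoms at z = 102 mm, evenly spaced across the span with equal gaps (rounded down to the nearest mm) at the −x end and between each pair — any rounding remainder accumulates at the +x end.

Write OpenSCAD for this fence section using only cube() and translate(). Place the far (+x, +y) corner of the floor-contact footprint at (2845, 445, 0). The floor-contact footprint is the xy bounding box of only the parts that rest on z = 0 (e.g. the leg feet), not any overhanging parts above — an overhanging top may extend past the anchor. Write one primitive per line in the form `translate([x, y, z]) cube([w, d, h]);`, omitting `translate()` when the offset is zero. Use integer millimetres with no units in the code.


translate([462, 373, 0]) cube([72, 72, 1731]);
translate([2773, 373, 0]) cube([72, 72, 1731]);
translate([534, 373, 245]) cube([2239, 72, 91]);
translate([534, 373, 1515]) cube([2239, 72, 91]);
translate([643, 445, 102]) cube([104, 22, 1568]);
translate([856, 445, 102]) cube([104, 22, 1568]);
translate([1069, 445, 102]) cube([104, 22, 1568]);
translate([1282, 445, 102]) cube([104, 22, 1568]);
translate([1495, 445, 102]) cube([104, 22, 1568]);
translate([1708, 445, 102]) cube([104, 22, 1568]);
translate([1921, 445, 102]) cube([104, 22, 1568]);
translate([2134, 445, 102]) cube([104, 22, 1568]);
translate([2347, 445, 102]) cube([104, 22, 1568]);
translate([2560, 445, 102]) cube([104, 22, 1568]);


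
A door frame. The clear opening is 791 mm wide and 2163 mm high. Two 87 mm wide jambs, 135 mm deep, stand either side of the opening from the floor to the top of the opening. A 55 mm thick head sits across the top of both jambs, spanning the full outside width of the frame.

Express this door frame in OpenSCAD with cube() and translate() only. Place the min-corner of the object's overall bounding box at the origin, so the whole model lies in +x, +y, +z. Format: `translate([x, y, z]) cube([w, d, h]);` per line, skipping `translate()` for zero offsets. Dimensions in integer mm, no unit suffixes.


cube([87, 135, 2163]);
translate([878, 0, 0]) cube([87, 135, 2163]);
translate([0, 0, 2163]) cube([965, 135, 55]);


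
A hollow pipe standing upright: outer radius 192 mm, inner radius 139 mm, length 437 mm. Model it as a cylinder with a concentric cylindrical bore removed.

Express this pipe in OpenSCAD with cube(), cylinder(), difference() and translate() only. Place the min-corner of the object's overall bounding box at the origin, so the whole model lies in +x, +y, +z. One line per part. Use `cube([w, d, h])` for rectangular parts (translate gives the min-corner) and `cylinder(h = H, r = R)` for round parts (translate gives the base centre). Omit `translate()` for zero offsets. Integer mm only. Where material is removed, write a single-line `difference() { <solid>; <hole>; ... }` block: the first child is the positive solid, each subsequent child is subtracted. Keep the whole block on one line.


difference() { translate([192, 192, 0]) cylinder(h = 437, r = 192); translate([192, 192, 0]) cylinder(h = 437, r = 139); }


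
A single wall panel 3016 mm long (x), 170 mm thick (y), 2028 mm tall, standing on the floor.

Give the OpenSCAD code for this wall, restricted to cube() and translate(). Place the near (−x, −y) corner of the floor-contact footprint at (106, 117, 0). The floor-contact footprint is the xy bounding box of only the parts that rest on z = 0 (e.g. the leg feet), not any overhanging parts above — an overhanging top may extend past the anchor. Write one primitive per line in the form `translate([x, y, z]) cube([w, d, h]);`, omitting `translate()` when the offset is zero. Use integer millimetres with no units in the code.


translate([106, 117, 0]) cube([3016, 170, 2028]);


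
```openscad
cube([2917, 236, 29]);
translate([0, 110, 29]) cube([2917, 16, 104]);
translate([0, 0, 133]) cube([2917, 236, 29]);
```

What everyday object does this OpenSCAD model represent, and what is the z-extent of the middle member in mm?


An I-beam. The web height is 104 mm.

Two wide flanges with a thin centred web — an I-beam. Overall 162 mm minus two 29 mm flanges gives a web of 162 − 2·29 = 104 mm.


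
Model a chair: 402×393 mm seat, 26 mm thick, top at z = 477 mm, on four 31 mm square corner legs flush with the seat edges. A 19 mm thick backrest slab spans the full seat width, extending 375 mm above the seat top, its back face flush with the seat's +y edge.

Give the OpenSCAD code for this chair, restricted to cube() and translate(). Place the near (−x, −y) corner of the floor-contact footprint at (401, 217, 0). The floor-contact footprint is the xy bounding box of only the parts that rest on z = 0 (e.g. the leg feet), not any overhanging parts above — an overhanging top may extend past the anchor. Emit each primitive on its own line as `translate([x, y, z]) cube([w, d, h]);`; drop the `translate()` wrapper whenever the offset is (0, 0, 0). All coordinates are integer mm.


translate([401, 217, 451]) cube([402, 393, 26]);
translate([401, 217, 0]) cube([31, 31, 451]);
translate([772, 217, 0]) cube([31, 31, 451]);
translate([401, 579, 0]) cube([31, 31, 451]);
translate([772, 579, 0]) cube([31, 31, 451]);
translate([401, 591, 477]) cube([402, 19, 375]);


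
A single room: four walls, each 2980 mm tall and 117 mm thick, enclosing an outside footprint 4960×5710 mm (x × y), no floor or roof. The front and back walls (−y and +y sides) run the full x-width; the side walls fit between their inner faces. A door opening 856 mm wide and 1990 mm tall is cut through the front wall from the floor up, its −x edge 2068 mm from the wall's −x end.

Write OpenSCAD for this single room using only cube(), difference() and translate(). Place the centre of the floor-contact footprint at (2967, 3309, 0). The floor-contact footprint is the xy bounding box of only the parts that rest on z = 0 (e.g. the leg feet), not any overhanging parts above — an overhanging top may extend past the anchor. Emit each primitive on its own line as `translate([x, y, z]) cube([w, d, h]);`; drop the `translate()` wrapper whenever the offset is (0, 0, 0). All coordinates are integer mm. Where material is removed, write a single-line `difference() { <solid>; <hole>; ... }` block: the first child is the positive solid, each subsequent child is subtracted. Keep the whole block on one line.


difference() { translate([487, 454, 0]) cube([4960, 117, 2980]); translate([2555, 454, 0]) cube([856, 117, 1990]); }
translate([487, 6047, 0]) cube([4960, 117, 2980]);
translate([487, 571, 0]) cube([117, 5476, 2980]);
translate([5330, 571, 0]) cube([117, 5476, 2980]);


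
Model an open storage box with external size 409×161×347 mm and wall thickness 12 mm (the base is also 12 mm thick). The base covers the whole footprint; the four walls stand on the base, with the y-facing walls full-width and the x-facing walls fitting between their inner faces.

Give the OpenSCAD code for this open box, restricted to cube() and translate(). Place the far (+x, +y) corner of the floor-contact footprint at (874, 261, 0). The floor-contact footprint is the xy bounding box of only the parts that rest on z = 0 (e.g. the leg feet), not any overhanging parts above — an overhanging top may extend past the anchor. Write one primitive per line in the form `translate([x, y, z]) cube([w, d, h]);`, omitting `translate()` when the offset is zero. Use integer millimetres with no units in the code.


translate([465, 100, 0]) cube([409, 161, 12]);
translate([465, 100, 12]) cube([409, 12, 335]);
translate([465, 249, 12]) cube([409, 12, 335]);
translate([465, 112, 12]) cube([12, 137, 335]);
translate([862, 112, 12]) cube([12, 137, 335]);


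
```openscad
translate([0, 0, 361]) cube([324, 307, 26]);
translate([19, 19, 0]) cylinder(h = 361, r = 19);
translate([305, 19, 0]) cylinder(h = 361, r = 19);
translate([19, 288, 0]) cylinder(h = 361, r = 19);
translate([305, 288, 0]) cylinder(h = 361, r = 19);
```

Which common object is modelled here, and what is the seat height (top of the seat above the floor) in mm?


A stool. The seat height is 387 mm.

A 324×307×26 slab at z = 361 on four corner cylinders — a stool. The seat top is 361 + 26 = 387 mm.


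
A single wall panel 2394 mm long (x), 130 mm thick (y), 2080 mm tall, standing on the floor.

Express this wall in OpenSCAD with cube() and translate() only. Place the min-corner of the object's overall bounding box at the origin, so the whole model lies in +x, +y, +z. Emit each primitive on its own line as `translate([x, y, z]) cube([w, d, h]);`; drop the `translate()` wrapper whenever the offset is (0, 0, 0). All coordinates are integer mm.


cube([2394, 130, 2080]);


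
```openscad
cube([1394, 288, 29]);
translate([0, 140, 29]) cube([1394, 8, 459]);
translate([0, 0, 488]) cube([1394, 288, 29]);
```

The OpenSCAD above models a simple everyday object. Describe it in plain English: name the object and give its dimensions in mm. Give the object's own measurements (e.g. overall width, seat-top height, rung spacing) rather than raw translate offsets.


An I-beam lying along x, 1394 mm long. Overall section height 517 mm. Two flanges 288 mm wide (y) and 29 mm thick, one on the floor and one at the top; a web 8 mm thick runs between them, centred on the flange width.


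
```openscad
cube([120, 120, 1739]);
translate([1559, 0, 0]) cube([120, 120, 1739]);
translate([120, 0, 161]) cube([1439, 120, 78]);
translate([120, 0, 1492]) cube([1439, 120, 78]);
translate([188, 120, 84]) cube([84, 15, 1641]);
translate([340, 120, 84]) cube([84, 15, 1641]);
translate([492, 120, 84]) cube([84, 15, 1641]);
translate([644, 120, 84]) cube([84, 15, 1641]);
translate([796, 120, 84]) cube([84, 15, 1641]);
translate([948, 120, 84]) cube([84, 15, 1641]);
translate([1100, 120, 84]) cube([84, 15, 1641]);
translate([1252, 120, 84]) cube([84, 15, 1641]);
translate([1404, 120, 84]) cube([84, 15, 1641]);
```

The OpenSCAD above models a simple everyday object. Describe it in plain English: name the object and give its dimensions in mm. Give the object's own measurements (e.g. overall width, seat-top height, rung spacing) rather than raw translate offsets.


A fence section. Two 120×120 mm posts, 1739 mm tall, stand on the floor with a clear span of 1439 mm between their inner faces. Two horizontal rails of 120×78 mm section span the gap between the posts with their undersides at z = 161 mm and z = 1492 mm, flush with the posts' −y face. 9 pickets, each 84 mm wide, 15 mm thick and 1641 mm tall, are fixed to the +y face of the rails with their bottoms at z = 84 mm, spaced across the span with a 68 mm gap after the −x post and between neighbouring pickets, with 71 mm left before the +x post.


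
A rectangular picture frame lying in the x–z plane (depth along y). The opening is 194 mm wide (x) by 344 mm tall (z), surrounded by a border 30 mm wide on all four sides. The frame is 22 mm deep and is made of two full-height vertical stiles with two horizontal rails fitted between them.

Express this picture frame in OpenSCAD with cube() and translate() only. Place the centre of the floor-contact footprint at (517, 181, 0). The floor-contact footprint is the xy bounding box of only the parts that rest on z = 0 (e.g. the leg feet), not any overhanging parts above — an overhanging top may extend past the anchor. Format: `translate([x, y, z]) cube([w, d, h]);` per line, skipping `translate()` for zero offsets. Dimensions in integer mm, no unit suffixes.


translate([390, 170, 0]) cube([30, 22, 404]);
translate([614, 170, 0]) cube([30, 22, 404]);
translate([420, 170, 0]) cube([194, 22, 30]);
translate([420, 170, 374]) cube([194, 22, 30]);


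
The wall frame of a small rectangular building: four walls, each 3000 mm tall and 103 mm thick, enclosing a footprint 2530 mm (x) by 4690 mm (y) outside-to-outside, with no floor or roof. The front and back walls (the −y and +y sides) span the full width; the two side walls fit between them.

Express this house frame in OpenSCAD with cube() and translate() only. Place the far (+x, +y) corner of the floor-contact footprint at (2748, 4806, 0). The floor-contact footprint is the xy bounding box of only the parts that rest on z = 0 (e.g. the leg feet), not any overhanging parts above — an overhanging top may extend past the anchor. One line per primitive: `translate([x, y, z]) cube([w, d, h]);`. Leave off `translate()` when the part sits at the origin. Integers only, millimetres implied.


translate([218, 116, 0]) cube([2530, 103, 3000]);
translate([218, 4703, 0]) cube([2530, 103, 3000]);
translate([218, 219, 0]) cube([103, 4484, 3000]);
translate([2645, 219, 0]) cube([103, 4484, 3000]);


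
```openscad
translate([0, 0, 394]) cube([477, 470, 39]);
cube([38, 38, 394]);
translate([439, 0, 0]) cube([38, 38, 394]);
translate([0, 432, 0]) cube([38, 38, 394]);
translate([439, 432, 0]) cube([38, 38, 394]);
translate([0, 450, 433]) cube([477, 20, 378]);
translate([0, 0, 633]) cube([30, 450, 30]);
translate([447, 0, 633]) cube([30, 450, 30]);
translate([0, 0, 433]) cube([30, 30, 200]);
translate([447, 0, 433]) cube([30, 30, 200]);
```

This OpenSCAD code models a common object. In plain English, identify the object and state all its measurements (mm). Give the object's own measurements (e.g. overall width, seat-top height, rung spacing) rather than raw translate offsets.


A chair. The seat is a 477×470×39 mm slab with its top at z = 433 mm, on four 38×38 mm corner legs (flush with the seat edges, standing on z = 0). A flat backrest 20 mm thick, 378 mm tall, spans the full seat width and rises from the seat top along its +y edge, rear face flush with the rear of the seat. Two armrests of 30×30 mm section run along each side from the seat's front edge to the front of the backrest, top faces 230 mm above the seat top and outer faces flush with the seat's x-edges; a 30×30 mm post under the front of each armrest stands on the seat at the front corner.


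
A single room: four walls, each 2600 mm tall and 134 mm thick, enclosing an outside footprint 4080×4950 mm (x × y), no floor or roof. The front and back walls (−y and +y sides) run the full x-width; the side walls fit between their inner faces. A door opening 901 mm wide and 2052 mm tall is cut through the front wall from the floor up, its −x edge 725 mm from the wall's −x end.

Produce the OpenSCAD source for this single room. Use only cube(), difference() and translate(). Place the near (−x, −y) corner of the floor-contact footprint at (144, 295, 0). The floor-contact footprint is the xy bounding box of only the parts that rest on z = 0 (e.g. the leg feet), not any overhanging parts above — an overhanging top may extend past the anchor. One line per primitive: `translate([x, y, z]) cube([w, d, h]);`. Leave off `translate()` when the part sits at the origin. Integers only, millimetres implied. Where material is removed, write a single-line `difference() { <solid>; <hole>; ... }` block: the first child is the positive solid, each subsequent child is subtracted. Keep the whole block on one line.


difference() { translate([144, 295, 0]) cube([4080, 134, 2600]); translate([869, 295, 0]) cube([901, 134, 2052]); }
translate([144, 5111, 0]) cube([4080, 134, 2600]);
translate([144, 429, 0]) cube([134, 4682, 2600]);
translate([4090, 429, 0]) cube([134, 4682, 2600]);


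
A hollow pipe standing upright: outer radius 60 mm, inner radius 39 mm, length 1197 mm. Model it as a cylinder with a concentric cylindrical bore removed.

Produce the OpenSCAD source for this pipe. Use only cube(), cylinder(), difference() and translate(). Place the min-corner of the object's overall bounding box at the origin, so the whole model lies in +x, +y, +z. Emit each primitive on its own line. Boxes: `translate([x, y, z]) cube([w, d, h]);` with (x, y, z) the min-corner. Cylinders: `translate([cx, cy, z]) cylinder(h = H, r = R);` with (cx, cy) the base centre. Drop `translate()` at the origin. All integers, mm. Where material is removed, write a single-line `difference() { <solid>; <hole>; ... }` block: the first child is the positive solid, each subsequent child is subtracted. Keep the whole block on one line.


difference() { translate([60, 60, 0]) cylinder(h = 1197, r = 60); translate([60, 60, 0]) cylinder(h = 1197, r = 39); }


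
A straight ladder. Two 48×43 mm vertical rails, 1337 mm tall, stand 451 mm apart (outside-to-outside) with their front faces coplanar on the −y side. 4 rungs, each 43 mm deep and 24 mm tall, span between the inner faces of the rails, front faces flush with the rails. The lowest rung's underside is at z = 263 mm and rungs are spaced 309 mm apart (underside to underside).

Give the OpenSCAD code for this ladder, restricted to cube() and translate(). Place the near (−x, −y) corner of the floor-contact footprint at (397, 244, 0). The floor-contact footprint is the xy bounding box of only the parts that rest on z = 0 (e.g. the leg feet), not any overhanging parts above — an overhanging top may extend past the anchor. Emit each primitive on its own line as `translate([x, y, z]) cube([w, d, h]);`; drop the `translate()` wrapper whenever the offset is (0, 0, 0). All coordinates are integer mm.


translate([397, 244, 0]) cube([48, 43, 1337]);
translate([800, 244, 0]) cube([48, 43, 1337]);
translate([445, 244, 263]) cube([355, 43, 24]);
translate([445, 244, 572]) cube([355, 43, 24]);
translate([445, 244, 881]) cube([355, 43, 24]);
translate([445, 244, 1190]) cube([355, 43, 24]);


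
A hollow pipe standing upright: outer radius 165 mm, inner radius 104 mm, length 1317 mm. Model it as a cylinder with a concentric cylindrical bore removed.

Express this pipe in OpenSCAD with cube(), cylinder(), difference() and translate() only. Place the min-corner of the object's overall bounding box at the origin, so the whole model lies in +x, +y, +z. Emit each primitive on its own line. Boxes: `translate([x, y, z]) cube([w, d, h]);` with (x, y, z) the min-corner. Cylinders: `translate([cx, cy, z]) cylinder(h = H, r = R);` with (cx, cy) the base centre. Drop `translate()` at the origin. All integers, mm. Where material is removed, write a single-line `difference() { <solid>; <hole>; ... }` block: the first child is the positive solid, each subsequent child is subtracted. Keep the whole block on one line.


difference() { translate([165, 165, 0]) cylinder(h = 1317, r = 165); translate([165, 165, 0]) cylinder(h = 1317, r = 104); }


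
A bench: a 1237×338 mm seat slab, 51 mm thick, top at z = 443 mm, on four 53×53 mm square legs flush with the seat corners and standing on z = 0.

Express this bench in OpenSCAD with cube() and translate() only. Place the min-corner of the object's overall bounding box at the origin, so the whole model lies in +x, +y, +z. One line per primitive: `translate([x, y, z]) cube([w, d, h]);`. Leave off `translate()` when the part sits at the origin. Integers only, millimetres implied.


translate([0, 0, 392]) cube([1237, 338, 51]);
cube([53, 53, 392]);
translate([0, 285, 0]) cube([53, 53, 392]);
translate([1184, 0, 0]) cube([53, 53, 392]);
translate([1184, 285, 0]) cube([53, 53, 392]);


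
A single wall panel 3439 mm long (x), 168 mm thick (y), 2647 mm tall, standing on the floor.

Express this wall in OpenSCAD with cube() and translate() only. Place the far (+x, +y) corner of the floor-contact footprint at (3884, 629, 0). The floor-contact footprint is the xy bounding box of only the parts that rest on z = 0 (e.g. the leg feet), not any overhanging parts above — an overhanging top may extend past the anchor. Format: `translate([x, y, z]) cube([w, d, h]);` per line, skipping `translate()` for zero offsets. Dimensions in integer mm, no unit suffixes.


translate([445, 461, 0]) cube([3439, 168, 2647]);


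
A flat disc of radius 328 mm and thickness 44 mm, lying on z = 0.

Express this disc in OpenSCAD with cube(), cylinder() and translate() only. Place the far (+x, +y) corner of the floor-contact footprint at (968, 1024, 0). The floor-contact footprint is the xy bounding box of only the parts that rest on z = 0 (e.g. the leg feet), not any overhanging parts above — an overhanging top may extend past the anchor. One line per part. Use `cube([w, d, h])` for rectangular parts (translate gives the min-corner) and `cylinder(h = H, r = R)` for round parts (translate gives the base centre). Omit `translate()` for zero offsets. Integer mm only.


translate([640, 696, 0]) cylinder(h = 44, r = 328);


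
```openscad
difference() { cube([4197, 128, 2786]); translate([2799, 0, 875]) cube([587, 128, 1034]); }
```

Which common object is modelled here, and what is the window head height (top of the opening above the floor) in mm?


A wall with a window opening. The window head height is 1909 mm.

A wall with a rectangular opening subtracted — a window. Sill at z = 875, opening 1034 mm tall, so the head is at 875 + 1034 = 1909 mm.


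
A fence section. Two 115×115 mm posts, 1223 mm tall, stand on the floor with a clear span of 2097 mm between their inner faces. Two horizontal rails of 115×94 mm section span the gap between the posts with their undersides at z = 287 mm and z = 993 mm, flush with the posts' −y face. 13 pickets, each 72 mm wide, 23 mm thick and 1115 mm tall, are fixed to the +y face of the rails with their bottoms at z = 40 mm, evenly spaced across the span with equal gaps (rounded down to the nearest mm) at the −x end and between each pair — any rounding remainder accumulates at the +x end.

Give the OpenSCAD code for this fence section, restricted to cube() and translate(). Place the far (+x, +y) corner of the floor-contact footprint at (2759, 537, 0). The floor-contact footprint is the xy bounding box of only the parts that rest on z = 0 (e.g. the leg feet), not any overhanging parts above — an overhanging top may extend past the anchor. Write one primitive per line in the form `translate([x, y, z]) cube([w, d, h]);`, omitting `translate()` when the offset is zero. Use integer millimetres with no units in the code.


translate([432, 422, 0]) cube([115, 115, 1223]);
translate([2644, 422, 0]) cube([115, 115, 1223]);
translate([547, 422, 287]) cube([2097, 115, 94]);
translate([547, 422, 993]) cube([2097, 115, 94]);
translate([629, 537, 40]) cube([72, 23, 1115]);
translate([783, 537, 40]) cube([72, 23, 1115]);
translate([937, 537, 40]) cube([72, 23, 1115]);
translate([1091, 537, 40]) cube([72, 23, 1115]);
translate([1245, 537, 40]) cube([72, 23, 1115]);
translate([1399, 537, 40]) cube([72, 23, 1115]);
translate([1553, 537, 40]) cube([72, 23, 1115]);
translate([1707, 537, 40]) cube([72, 23, 1115]);
translate([1861, 537, 40]) cube([72, 23, 1115]);
translate([2015, 537, 40]) cube([72, 23, 1115]);
translate([2169, 537, 40]) cube([72, 23, 1115]);
translate([2323, 537, 40]) cube([72, 23, 1115]);
translate([2477, 537, 40]) cube([72, 23, 1115]);


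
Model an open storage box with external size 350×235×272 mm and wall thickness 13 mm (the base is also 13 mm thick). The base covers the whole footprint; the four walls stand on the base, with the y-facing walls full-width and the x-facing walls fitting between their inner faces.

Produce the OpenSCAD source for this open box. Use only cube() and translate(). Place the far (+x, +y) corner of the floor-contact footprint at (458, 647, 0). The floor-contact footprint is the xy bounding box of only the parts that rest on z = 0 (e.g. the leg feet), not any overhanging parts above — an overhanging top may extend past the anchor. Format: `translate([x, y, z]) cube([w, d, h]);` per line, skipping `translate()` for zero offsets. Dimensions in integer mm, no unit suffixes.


translate([108, 412, 0]) cube([350, 235, 13]);
translate([108, 412, 13]) cube([350, 13, 259]);
translate([108, 634, 13]) cube([350, 13, 259]);
translate([108, 425, 13]) cube([13, 209, 259]);
translate([445, 425, 13]) cube([13, 209, 259]);


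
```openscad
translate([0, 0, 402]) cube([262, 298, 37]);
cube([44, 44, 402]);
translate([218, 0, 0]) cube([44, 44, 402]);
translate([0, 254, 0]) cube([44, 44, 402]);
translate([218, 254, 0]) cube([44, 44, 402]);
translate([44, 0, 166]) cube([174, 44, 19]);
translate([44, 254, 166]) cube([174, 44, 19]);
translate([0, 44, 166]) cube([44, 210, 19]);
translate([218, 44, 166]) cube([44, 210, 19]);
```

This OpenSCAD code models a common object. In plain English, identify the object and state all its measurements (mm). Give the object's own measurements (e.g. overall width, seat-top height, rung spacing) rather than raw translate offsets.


A simple wooden stool: a rectangular seat 262 mm (x) by 298 mm (y), 37 mm thick, top face at z = 439 mm, on four square legs, each 44×44 mm in cross-section. The legs rest on z = 0, each flush with a corner of the seat. Four stretchers, 44 mm wide and 19 mm tall, connect adjacent legs with their undersides at z = 166 mm, each running between the inner faces of the legs it joins and aligned with the legs' outer faces on the other axis.


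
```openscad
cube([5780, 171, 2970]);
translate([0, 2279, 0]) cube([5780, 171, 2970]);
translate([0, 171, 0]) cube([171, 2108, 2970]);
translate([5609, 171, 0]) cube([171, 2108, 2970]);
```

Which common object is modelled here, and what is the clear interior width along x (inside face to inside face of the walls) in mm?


A house (or room) frame. The interior width is 5438 mm.

Four 2970 mm walls enclosing a rectangle with no floor or roof — a room or house frame. Outside width is 5780 mm and wall thickness is 171 mm, so the interior width is 5780 − 2 × 171 = 5438 mm.


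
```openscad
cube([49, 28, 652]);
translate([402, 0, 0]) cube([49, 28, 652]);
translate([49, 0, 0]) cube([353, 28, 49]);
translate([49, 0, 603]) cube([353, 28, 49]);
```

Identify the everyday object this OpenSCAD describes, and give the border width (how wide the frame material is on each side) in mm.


A picture frame. The border width is 49 mm.

Four thin pieces enclosing a rectangular opening — a picture frame. The two full-height stiles are 652 mm tall; the top rail sits at z = 603 and is 49 mm tall, so the border above the opening is 652 − 603 = 49 mm, matching the stile x-width.


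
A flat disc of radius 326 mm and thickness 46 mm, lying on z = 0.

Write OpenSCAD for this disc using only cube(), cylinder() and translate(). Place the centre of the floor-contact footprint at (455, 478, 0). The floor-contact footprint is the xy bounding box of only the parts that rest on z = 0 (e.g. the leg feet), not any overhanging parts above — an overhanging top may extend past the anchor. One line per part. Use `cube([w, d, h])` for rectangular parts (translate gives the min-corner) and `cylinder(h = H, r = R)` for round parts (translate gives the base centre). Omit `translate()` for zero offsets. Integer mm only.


translate([455, 478, 0]) cylinder(h = 46, r = 326);


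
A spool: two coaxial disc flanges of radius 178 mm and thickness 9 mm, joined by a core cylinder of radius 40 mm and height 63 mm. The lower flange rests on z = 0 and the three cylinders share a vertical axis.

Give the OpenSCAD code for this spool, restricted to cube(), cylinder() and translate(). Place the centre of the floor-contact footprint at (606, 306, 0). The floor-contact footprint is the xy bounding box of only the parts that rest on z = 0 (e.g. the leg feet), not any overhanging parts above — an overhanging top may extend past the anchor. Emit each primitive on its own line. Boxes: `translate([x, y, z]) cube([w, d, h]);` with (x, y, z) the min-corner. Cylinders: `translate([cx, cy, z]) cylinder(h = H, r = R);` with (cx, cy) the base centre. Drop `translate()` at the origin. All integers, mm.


translate([606, 306, 0]) cylinder(h = 9, r = 178);
translate([606, 306, 9]) cylinder(h = 63, r = 40);
translate([606, 306, 72]) cylinder(h = 9, r = 178);


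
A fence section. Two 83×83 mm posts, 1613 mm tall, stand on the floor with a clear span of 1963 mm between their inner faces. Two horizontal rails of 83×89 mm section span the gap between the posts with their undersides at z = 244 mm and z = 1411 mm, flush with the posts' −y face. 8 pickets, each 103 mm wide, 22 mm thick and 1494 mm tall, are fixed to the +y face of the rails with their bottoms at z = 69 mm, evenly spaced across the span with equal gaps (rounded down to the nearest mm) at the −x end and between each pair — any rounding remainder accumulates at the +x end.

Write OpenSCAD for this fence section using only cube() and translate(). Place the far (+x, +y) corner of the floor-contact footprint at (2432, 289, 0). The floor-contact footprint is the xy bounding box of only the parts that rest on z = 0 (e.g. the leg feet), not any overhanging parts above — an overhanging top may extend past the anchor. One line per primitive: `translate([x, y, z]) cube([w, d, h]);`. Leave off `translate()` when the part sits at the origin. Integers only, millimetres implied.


translate([303, 206, 0]) cube([83, 83, 1613]);
translate([2349, 206, 0]) cube([83, 83, 1613]);
translate([386, 206, 244]) cube([1963, 83, 89]);
translate([386, 206, 1411]) cube([1963, 83, 89]);
translate([512, 289, 69]) cube([103, 22, 1494]);
translate([741, 289, 69]) cube([103, 22, 1494]);
translate([970, 289, 69]) cube([103, 22, 1494]);
translate([1199, 289, 69]) cube([103, 22, 1494]);
translate([1428, 289, 69]) cube([103, 22, 1494]);
translate([1657, 289, 69]) cube([103, 22, 1494]);
translate([1886, 289, 69]) cube([103, 22, 1494]);
translate([2115, 289, 69]) cube([103, 22, 1494]);


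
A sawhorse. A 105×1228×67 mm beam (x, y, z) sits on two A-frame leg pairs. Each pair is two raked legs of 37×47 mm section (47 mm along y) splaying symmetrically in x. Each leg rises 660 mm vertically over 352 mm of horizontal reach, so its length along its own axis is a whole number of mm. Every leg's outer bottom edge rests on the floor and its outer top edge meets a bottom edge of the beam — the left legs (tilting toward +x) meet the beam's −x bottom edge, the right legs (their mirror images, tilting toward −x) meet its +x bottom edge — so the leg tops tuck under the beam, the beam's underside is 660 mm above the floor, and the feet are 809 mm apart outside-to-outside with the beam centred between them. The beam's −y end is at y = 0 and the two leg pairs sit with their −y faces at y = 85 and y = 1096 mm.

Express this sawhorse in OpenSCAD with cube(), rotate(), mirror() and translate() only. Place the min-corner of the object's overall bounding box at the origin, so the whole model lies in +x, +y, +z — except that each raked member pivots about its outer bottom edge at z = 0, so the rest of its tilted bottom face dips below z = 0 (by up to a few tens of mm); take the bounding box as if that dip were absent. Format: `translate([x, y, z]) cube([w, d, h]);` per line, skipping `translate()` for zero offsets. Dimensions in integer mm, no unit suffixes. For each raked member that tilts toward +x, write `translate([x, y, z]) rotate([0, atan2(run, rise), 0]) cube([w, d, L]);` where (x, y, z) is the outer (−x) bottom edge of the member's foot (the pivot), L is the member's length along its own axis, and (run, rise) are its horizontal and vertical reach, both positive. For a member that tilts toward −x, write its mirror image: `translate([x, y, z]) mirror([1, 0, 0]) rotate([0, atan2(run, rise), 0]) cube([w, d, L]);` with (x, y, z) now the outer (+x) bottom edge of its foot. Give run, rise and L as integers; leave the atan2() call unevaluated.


translate([352, 0, 660]) cube([105, 1228, 67]);
translate([0, 85, 0]) rotate([0, atan2(352, 660), 0]) cube([37, 47, 748]);
translate([809, 85, 0]) mirror([1, 0, 0]) rotate([0, atan2(352, 660), 0]) cube([37, 47, 748]);
translate([0, 1096, 0]) rotate([0, atan2(352, 660), 0]) cube([37, 47, 748]);
translate([809, 1096, 0]) mirror([1, 0, 0]) rotate([0, atan2(352, 660), 0]) cube([37, 47, 748]);


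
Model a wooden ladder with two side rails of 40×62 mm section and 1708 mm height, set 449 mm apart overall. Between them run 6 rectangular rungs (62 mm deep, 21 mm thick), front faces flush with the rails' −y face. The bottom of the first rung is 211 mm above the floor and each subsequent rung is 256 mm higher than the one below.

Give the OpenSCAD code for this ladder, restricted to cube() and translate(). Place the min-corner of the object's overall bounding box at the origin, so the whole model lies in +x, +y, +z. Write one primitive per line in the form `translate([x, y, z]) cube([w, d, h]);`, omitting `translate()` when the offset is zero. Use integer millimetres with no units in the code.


// rung span = 449 - 2*40 = 369
// rung[k] z = 211 + k*256
cube([40, 62, 1708]);
translate([409, 0, 0]) cube([40, 62, 1708]);
translate([40, 0, 211]) cube([369, 62, 21]);
translate([40, 0, 467]) cube([369, 62, 21]);
translate([40, 0, 723]) cube([369, 62, 21]);
translate([40, 0, 979]) cube([369, 62, 21]);
translate([40, 0, 1235]) cube([369, 62, 21]);
translate([40, 0, 1491]) cube([369, 62, 21]);


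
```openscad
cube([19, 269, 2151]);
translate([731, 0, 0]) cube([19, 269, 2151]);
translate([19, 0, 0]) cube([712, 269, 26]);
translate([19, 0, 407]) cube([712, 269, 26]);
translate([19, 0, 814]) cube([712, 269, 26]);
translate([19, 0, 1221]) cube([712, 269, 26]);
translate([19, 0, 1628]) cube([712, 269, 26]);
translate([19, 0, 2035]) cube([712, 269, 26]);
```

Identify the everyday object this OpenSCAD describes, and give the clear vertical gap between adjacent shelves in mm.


A bookshelf. The clear shelf gap is 381 mm.

Two tall side panels with 6 horizontal boards between them — a bookshelf. The first two shelf undersides are at z = 0 and z = 407; with shelf thickness 26, the clear gap is 407 − 0 − 26 = 381 mm.


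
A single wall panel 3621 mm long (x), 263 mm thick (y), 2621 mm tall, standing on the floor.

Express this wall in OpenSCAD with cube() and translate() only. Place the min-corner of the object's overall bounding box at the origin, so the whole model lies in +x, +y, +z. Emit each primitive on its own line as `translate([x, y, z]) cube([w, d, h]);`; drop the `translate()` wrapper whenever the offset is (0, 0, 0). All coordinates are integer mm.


cube([3621, 263, 2621]);


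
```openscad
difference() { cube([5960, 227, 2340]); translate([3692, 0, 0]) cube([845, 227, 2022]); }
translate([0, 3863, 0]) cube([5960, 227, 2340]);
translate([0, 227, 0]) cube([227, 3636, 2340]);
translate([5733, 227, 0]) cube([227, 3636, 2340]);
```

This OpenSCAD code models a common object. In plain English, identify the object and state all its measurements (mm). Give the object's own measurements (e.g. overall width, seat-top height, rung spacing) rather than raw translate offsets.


A single room: four walls, each 2340 mm tall and 227 mm thick, enclosing an outside footprint 5960×4090 mm (x × y), no floor or roof. The front and back walls (−y and +y sides) run the full x-width; the side walls fit between their inner faces. A door opening 845 mm wide and 2022 mm tall is cut through the front wall from the floor up, its −x edge 3692 mm from the wall's −x end.


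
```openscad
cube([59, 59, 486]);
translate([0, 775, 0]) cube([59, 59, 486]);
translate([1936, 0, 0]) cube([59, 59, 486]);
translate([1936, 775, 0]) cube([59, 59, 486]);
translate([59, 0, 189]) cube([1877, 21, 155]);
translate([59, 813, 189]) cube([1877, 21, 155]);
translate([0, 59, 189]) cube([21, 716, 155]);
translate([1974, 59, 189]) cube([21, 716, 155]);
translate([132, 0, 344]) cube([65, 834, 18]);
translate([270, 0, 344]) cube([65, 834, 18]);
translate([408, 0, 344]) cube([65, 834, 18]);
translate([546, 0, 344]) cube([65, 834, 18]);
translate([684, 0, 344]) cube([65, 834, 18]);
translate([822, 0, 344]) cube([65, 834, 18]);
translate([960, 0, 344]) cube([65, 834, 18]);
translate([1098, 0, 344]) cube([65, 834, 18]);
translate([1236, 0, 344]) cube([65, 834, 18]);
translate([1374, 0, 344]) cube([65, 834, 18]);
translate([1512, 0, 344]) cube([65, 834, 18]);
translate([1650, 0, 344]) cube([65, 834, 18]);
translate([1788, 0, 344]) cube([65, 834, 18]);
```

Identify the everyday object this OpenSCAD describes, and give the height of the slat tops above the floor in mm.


A bed frame. The slat-top height is 362 mm.

Four posts, four rails, and a row of slats — a bed frame. Slats sit on the rails at z = 189 + 155 = 344; with slat thickness 18, the top is 362 mm.


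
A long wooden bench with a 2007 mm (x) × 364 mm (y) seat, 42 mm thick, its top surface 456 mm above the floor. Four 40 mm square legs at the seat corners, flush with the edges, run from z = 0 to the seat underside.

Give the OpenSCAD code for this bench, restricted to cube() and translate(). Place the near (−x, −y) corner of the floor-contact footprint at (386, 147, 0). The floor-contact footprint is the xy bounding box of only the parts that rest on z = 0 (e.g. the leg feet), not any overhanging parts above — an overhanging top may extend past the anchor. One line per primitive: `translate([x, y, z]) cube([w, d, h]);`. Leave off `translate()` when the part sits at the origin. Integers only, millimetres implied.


translate([386, 147, 414]) cube([2007, 364, 42]);
translate([386, 147, 0]) cube([40, 40, 414]);
translate([386, 471, 0]) cube([40, 40, 414]);
translate([2353, 147, 0]) cube([40, 40, 414]);
translate([2353, 471, 0]) cube([40, 40, 414]);


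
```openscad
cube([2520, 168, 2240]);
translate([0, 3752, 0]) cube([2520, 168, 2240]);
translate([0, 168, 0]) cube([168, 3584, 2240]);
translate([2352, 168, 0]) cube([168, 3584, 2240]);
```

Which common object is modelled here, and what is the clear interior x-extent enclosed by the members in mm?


A house (or room) frame. The interior width is 2184 mm.

Four 2240 mm walls enclosing a rectangle with no floor or roof — a room or house frame. Outside width is 2520 mm and wall thickness is 168 mm, so the interior width is 2520 − 2 × 168 = 2184 mm.
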